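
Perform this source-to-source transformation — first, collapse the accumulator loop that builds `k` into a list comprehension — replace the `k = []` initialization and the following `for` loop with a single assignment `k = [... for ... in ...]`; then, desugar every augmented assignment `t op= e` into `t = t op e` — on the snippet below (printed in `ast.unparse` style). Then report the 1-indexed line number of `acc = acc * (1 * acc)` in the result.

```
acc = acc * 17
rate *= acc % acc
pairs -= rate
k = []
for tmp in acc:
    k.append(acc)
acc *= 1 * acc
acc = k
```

5

Transformed code:
acc = acc * 17
rate = rate * (acc % acc)
pairs = pairs - rate
k = [acc for tmp in acc]
acc = acc * (1 * acc)
acc = k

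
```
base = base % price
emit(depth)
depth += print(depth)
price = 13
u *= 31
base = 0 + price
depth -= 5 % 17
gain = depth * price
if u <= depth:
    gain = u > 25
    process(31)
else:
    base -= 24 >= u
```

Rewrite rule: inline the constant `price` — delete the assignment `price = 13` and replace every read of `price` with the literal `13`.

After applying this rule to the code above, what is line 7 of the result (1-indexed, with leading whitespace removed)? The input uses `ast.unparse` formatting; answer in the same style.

gain = depth * 13

Transformed code:
base = base % 13
emit(depth)
depth += print(depth)
u *= 31
base = 0 + 13
depth -= 5 % 17
gain = depth * 13
if u <= depth:
    gain = u > 25
    process(31)
else:
    base -= 24 >= u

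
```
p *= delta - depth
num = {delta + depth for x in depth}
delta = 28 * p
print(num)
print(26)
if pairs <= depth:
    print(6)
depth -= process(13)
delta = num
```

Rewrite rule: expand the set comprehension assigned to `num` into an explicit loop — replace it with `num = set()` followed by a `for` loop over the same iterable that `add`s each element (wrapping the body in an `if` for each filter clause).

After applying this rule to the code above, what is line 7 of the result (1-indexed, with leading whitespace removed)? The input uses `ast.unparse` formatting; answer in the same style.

Transformed code:
p *= delta - depth
num = set()
for x in depth:
    num.add(delta + depth)
delta = 28 * p
print(num)
print(26)
if pairs <= depth:
    print(6)
depth -= process(13)
delta = num

print(26)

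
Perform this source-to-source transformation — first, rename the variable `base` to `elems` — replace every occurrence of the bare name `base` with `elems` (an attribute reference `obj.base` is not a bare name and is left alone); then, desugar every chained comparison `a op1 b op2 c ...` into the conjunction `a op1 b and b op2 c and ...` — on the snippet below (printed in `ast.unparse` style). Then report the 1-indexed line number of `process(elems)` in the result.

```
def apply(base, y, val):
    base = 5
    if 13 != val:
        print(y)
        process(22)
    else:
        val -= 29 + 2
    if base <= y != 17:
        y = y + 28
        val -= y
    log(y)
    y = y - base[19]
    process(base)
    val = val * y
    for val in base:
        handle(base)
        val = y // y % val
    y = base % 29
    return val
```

Transformed code:
def apply(elems, y, val):
    elems = 5
    if 13 != val:
        print(y)
        process(22)
    else:
        val -= 29 + 2
    if elems <= y and y != 17:
        y = y + 28
        val -= y
    log(y)
    y = y - elems[19]
    process(elems)
    val = val * y
    for val in elems:
        handle(elems)
        val = y // y % val
    y = elems % 29
    return val

13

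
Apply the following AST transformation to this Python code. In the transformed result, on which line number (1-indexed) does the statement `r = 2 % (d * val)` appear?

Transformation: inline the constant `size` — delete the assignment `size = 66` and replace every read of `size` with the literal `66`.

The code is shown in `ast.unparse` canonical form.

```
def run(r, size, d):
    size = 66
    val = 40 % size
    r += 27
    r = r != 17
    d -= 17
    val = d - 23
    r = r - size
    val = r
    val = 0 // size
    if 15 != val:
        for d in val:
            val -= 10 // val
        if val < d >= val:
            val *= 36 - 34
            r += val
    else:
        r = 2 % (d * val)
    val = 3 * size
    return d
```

17

Transformed code:
def run(r, size, d):
    val = 40 % 66
    r += 27
    r = r != 17
    d -= 17
    val = d - 23
    r = r - 66
    val = r
    val = 0 // 66
    if 15 != val:
        for d in val:
            val -= 10 // val
        if val < d >= val:
            val *= 36 - 34
            r += val
    else:
        r = 2 % (d * val)
    val = 3 * 66
    return d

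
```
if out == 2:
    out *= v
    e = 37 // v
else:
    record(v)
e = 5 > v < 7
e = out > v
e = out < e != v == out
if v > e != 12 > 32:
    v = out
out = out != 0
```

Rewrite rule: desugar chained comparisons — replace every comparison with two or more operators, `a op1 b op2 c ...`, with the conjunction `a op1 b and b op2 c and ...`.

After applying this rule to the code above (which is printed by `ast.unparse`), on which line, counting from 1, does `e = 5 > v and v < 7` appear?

Transformed code:
if out == 2:
    out *= v
    e = 37 // v
else:
    record(v)
e = 5 > v and v < 7
e = out > v
e = out < e and e != v and (v == out)
if v > e and e != 12 and (12 > 32):
    v = out
out = out != 0

6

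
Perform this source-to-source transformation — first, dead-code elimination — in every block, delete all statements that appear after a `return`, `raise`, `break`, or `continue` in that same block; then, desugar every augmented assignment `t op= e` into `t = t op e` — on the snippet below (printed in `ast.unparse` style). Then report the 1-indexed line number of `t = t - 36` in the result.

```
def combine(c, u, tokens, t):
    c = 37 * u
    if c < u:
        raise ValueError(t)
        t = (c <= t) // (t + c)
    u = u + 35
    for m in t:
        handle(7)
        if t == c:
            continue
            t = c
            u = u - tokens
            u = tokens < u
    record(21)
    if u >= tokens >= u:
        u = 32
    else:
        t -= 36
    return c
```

Transformed code:
def combine(c, u, tokens, t):
    c = 37 * u
    if c < u:
        raise ValueError(t)
    u = u + 35
    for m in t:
        handle(7)
        if t == c:
            continue
    record(21)
    if u >= tokens >= u:
        u = 32
    else:
        t = t - 36
    return c

14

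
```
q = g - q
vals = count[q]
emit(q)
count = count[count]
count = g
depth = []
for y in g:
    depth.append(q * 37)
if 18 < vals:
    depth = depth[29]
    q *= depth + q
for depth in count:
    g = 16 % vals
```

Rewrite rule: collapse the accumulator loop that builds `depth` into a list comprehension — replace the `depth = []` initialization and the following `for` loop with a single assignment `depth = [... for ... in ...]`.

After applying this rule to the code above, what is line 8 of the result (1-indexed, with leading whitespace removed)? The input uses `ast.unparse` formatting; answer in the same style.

depth = depth[29]

Transformed code:
q = g - q
vals = count[q]
emit(q)
count = count[count]
count = g
depth = [q * 37 for y in g]
if 18 < vals:
    depth = depth[29]
    q *= depth + q
for depth in count:
    g = 16 % vals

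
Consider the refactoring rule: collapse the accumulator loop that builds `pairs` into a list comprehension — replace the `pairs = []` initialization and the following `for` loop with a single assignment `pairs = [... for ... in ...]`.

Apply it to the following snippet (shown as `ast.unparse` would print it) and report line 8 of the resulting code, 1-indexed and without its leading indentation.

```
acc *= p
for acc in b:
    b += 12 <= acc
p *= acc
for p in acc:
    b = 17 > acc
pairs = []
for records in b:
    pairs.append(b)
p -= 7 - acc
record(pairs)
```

Transformed code:
acc *= p
for acc in b:
    b += 12 <= acc
p *= acc
for p in acc:
    b = 17 > acc
pairs = [b for records in b]
p -= 7 - acc
record(pairs)

p -= 7 - acc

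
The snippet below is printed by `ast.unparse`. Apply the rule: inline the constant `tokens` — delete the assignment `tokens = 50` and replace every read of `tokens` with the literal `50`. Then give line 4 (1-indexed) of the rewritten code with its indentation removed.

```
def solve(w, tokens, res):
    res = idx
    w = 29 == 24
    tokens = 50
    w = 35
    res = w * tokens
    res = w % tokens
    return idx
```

Transformed code:
def solve(w, tokens, res):
    res = idx
    w = 29 == 24
    w = 35
    res = w * 50
    res = w % 50
    return idx

w = 35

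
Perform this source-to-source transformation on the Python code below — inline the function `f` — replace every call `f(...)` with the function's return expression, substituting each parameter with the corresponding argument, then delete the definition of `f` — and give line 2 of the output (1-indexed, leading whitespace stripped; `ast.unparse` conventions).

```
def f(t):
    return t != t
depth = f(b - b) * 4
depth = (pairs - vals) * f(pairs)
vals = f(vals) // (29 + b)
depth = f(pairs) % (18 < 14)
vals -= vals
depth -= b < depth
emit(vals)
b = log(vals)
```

Transformed code:
depth = (b - b != b - b) * 4
depth = (pairs - vals) * (pairs != pairs)
vals = (vals != vals) // (29 + b)
depth = (pairs != pairs) % (18 < 14)
vals -= vals
depth -= b < depth
emit(vals)
b = log(vals)

depth = (pairs - vals) * (pairs != pairs)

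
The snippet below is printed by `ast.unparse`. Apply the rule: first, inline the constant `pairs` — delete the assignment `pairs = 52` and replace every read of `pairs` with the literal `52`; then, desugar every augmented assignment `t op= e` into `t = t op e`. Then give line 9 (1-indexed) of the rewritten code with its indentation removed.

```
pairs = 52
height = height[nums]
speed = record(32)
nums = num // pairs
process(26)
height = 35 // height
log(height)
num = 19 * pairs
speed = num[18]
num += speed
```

num = num + speed

Transformed code:
height = height[nums]
speed = record(32)
nums = num // 52
process(26)
height = 35 // height
log(height)
num = 19 * 52
speed = num[18]
num = num + speed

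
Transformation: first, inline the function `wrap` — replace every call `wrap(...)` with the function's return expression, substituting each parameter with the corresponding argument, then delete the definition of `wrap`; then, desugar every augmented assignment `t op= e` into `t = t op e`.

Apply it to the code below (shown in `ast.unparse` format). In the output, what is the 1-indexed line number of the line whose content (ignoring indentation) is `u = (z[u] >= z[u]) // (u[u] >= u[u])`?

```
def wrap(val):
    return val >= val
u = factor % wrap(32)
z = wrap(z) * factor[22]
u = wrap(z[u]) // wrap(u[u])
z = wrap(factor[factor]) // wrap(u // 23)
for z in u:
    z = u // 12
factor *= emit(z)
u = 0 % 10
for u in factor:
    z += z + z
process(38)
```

Transformed code:
u = factor % (32 >= 32)
z = (z >= z) * factor[22]
u = (z[u] >= z[u]) // (u[u] >= u[u])
z = (factor[factor] >= factor[factor]) // (u // 23 >= u // 23)
for z in u:
    z = u // 12
factor = factor * emit(z)
u = 0 % 10
for u in factor:
    z = z + (z + z)
process(38)

3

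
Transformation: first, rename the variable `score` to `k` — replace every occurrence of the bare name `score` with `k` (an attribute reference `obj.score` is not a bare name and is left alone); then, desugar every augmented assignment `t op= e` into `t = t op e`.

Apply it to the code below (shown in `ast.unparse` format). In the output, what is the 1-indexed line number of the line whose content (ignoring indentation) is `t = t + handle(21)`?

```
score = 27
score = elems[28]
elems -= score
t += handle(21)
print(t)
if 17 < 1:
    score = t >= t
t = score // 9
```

Transformed code:
k = 27
k = elems[28]
elems = elems - k
t = t + handle(21)
print(t)
if 17 < 1:
    k = t >= t
t = k // 9

4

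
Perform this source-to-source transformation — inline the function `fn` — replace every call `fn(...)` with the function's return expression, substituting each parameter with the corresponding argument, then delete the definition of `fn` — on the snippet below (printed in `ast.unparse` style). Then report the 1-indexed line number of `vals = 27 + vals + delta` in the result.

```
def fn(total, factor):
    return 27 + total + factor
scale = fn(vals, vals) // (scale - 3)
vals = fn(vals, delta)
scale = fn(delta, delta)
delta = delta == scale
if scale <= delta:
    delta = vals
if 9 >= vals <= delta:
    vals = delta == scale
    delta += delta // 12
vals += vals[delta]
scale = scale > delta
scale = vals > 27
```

2

Transformed code:
scale = (27 + vals + vals) // (scale - 3)
vals = 27 + vals + delta
scale = 27 + delta + delta
delta = delta == scale
if scale <= delta:
    delta = vals
if 9 >= vals <= delta:
    vals = delta == scale
    delta += delta // 12
vals += vals[delta]
scale = scale > delta
scale = vals > 27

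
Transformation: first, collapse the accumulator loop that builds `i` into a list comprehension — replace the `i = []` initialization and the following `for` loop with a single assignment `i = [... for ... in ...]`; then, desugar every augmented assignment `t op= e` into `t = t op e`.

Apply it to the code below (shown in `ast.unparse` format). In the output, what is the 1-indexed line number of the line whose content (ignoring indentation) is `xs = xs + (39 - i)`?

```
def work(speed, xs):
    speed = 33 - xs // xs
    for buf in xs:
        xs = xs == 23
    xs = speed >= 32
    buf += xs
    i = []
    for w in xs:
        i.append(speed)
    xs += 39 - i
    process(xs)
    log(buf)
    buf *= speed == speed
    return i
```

8

Transformed code:
def work(speed, xs):
    speed = 33 - xs // xs
    for buf in xs:
        xs = xs == 23
    xs = speed >= 32
    buf = buf + xs
    i = [speed for w in xs]
    xs = xs + (39 - i)
    process(xs)
    log(buf)
    buf = buf * (speed == speed)
    return i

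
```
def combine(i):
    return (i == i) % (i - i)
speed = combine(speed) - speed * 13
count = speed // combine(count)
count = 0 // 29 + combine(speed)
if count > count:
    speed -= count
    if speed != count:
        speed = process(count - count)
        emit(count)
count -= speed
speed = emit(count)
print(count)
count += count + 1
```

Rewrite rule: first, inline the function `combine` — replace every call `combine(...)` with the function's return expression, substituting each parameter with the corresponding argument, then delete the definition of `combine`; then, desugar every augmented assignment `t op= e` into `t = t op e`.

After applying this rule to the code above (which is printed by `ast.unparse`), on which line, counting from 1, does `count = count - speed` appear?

9

Transformed code:
speed = (speed == speed) % (speed - speed) - speed * 13
count = speed // ((count == count) % (count - count))
count = 0 // 29 + (speed == speed) % (speed - speed)
if count > count:
    speed = speed - count
    if speed != count:
        speed = process(count - count)
        emit(count)
count = count - speed
speed = emit(count)
print(count)
count = count + (count + 1)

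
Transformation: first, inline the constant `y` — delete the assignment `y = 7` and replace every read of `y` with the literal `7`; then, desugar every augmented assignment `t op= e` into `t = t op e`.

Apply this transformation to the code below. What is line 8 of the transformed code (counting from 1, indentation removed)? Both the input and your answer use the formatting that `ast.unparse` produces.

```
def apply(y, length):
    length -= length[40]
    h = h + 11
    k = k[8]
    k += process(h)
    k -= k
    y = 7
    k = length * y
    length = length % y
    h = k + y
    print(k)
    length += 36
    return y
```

length = length % 7

Transformed code:
def apply(y, length):
    length = length - length[40]
    h = h + 11
    k = k[8]
    k = k + process(h)
    k = k - k
    k = length * 7
    length = length % 7
    h = k + 7
    print(k)
    length = length + 36
    return 7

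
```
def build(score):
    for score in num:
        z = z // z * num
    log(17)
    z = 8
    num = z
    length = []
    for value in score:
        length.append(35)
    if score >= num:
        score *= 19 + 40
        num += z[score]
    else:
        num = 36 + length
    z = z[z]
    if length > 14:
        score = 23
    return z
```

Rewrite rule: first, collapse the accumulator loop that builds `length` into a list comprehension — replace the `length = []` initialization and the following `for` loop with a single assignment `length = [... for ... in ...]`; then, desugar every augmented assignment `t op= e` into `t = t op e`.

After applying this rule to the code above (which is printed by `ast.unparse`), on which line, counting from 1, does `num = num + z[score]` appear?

Transformed code:
def build(score):
    for score in num:
        z = z // z * num
    log(17)
    z = 8
    num = z
    length = [35 for value in score]
    if score >= num:
        score = score * (19 + 40)
        num = num + z[score]
    else:
        num = 36 + length
    z = z[z]
    if length > 14:
        score = 23
    return z

10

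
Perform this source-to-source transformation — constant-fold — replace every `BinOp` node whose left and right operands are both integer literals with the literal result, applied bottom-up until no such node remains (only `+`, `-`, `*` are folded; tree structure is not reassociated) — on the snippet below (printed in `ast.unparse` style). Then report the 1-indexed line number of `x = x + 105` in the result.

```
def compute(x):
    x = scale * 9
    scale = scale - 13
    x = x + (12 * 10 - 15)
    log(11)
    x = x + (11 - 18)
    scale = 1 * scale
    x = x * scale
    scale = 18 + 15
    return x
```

4

Transformed code:
def compute(x):
    x = scale * 9
    scale = scale - 13
    x = x + 105
    log(11)
    x = x + -7
    scale = 1 * scale
    x = x * scale
    scale = 33
    return x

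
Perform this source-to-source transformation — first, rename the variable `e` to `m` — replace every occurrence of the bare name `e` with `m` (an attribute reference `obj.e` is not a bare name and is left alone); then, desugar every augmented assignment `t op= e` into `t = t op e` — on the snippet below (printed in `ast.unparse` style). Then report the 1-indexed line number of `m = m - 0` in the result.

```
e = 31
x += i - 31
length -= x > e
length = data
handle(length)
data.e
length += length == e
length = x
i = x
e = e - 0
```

Transformed code:
m = 31
x = x + (i - 31)
length = length - (x > m)
length = data
handle(length)
data.e
length = length + (length == m)
length = x
i = x
m = m - 0

10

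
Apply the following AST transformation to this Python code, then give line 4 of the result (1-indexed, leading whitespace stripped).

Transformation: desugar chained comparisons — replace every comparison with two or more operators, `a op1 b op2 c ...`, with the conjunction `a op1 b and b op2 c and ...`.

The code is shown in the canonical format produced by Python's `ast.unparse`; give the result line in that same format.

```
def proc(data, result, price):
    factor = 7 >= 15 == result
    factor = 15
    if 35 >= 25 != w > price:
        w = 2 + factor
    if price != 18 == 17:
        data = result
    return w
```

if 35 >= 25 and 25 != w and (w > price):

Transformed code:
def proc(data, result, price):
    factor = 7 >= 15 and 15 == result
    factor = 15
    if 35 >= 25 and 25 != w and (w > price):
        w = 2 + factor
    if price != 18 and 18 == 17:
        data = result
    return w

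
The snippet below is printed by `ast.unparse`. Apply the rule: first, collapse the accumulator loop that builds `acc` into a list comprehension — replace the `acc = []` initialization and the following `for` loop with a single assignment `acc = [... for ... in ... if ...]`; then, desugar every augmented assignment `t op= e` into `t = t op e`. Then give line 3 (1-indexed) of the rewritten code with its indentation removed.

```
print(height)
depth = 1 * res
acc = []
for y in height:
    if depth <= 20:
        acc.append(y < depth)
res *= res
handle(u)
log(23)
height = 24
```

Transformed code:
print(height)
depth = 1 * res
acc = [y < depth for y in height if depth <= 20]
res = res * res
handle(u)
log(23)
height = 24

acc = [y < depth for y in height if depth <= 20]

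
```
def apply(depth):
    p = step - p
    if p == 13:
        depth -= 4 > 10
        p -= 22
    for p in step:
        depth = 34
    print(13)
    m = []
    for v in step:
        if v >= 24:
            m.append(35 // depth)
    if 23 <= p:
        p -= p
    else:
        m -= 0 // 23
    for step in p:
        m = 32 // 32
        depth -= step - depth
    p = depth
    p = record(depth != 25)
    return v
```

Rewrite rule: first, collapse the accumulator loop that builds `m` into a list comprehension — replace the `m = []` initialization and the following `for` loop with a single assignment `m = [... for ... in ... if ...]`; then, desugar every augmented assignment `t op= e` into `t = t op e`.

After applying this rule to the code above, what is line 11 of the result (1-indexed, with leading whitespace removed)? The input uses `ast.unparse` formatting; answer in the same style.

Transformed code:
def apply(depth):
    p = step - p
    if p == 13:
        depth = depth - (4 > 10)
        p = p - 22
    for p in step:
        depth = 34
    print(13)
    m = [35 // depth for v in step if v >= 24]
    if 23 <= p:
        p = p - p
    else:
        m = m - 0 // 23
    for step in p:
        m = 32 // 32
        depth = depth - (step - depth)
    p = depth
    p = record(depth != 25)
    return v

p = p - p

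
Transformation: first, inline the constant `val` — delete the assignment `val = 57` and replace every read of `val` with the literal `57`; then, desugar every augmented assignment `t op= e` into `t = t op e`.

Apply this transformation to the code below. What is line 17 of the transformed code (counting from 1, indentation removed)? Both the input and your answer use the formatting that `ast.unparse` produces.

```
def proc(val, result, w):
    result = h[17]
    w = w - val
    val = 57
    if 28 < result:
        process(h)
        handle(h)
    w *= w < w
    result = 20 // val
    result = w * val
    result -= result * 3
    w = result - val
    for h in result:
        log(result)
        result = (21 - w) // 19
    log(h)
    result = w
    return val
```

Transformed code:
def proc(val, result, w):
    result = h[17]
    w = w - 57
    if 28 < result:
        process(h)
        handle(h)
    w = w * (w < w)
    result = 20 // 57
    result = w * 57
    result = result - result * 3
    w = result - 57
    for h in result:
        log(result)
        result = (21 - w) // 19
    log(h)
    result = w
    return 57

return 57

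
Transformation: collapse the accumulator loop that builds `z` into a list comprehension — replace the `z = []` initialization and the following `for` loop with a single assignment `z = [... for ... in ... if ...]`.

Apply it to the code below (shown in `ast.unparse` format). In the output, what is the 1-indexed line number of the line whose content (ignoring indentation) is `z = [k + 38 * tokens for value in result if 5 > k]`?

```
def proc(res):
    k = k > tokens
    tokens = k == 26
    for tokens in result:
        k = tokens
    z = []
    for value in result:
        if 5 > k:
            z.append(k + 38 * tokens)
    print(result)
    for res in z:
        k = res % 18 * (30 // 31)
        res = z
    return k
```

Transformed code:
def proc(res):
    k = k > tokens
    tokens = k == 26
    for tokens in result:
        k = tokens
    z = [k + 38 * tokens for value in result if 5 > k]
    print(result)
    for res in z:
        k = res % 18 * (30 // 31)
        res = z
    return k

6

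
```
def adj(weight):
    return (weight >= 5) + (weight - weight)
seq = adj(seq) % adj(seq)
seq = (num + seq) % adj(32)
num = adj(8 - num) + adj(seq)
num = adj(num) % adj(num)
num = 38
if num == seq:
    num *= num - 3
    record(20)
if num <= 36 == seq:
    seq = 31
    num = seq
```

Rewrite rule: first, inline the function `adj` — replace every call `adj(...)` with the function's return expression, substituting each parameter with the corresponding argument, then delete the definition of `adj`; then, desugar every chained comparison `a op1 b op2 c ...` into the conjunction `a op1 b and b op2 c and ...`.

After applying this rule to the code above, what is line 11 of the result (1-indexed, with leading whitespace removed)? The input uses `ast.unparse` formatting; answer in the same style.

num = seq

Transformed code:
seq = ((seq >= 5) + (seq - seq)) % ((seq >= 5) + (seq - seq))
seq = (num + seq) % ((32 >= 5) + (32 - 32))
num = (8 - num >= 5) + (8 - num - (8 - num)) + ((seq >= 5) + (seq - seq))
num = ((num >= 5) + (num - num)) % ((num >= 5) + (num - num))
num = 38
if num == seq:
    num *= num - 3
    record(20)
if num <= 36 and 36 == seq:
    seq = 31
    num = seq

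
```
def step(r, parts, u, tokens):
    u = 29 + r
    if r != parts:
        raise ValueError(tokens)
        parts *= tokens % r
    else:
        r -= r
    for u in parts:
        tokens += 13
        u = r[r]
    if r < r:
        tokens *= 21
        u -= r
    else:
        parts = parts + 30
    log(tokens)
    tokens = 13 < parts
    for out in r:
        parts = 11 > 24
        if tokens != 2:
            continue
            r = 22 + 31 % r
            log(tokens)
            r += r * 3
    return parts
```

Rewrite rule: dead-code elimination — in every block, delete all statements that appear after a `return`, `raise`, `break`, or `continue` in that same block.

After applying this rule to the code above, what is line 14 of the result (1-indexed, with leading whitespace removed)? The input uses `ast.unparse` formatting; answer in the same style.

parts = parts + 30

Transformed code:
def step(r, parts, u, tokens):
    u = 29 + r
    if r != parts:
        raise ValueError(tokens)
    else:
        r -= r
    for u in parts:
        tokens += 13
        u = r[r]
    if r < r:
        tokens *= 21
        u -= r
    else:
        parts = parts + 30
    log(tokens)
    tokens = 13 < parts
    for out in r:
        parts = 11 > 24
        if tokens != 2:
            continue
    return parts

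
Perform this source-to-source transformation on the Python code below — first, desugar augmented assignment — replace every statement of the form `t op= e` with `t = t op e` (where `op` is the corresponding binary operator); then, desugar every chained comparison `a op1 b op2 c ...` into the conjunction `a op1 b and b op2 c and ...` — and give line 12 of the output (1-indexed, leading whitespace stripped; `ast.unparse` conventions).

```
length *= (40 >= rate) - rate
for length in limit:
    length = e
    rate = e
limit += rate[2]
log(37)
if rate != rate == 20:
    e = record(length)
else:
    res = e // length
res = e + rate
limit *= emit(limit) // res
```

Transformed code:
length = length * ((40 >= rate) - rate)
for length in limit:
    length = e
    rate = e
limit = limit + rate[2]
log(37)
if rate != rate and rate == 20:
    e = record(length)
else:
    res = e // length
res = e + rate
limit = limit * (emit(limit) // res)

limit = limit * (emit(limit) // res)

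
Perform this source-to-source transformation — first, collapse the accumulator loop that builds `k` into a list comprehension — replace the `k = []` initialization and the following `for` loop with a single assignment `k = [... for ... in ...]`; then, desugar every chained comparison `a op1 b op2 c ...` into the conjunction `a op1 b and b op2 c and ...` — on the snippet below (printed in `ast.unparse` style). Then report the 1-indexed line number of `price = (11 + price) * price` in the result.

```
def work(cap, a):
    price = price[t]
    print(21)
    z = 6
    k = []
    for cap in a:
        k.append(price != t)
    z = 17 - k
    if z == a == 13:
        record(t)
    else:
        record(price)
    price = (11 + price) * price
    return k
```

Transformed code:
def work(cap, a):
    price = price[t]
    print(21)
    z = 6
    k = [price != t for cap in a]
    z = 17 - k
    if z == a and a == 13:
        record(t)
    else:
        record(price)
    price = (11 + price) * price
    return k

11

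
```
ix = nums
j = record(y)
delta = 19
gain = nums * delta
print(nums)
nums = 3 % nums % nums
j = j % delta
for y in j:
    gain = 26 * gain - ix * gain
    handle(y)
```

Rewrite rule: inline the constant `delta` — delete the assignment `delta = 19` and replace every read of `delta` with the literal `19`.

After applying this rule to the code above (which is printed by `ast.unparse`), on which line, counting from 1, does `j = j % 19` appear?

Transformed code:
ix = nums
j = record(y)
gain = nums * 19
print(nums)
nums = 3 % nums % nums
j = j % 19
for y in j:
    gain = 26 * gain - ix * gain
    handle(y)

6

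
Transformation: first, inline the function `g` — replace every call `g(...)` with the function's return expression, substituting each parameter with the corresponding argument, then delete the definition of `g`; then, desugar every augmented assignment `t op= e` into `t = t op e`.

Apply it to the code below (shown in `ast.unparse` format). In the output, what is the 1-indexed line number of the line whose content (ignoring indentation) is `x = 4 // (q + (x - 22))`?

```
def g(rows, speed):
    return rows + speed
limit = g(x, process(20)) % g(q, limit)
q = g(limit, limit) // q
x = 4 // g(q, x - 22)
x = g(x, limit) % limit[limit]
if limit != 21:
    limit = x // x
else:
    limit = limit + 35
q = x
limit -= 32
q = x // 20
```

Transformed code:
limit = (x + process(20)) % (q + limit)
q = (limit + limit) // q
x = 4 // (q + (x - 22))
x = (x + limit) % limit[limit]
if limit != 21:
    limit = x // x
else:
    limit = limit + 35
q = x
limit = limit - 32
q = x // 20

3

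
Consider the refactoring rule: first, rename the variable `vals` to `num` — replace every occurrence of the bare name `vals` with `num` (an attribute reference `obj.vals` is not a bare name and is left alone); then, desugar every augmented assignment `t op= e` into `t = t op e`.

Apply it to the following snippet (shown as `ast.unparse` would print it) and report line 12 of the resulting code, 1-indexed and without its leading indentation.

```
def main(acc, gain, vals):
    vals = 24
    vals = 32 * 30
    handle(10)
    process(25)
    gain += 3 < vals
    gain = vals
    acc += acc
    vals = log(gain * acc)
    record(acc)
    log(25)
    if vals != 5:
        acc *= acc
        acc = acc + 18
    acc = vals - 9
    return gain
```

Transformed code:
def main(acc, gain, num):
    num = 24
    num = 32 * 30
    handle(10)
    process(25)
    gain = gain + (3 < num)
    gain = num
    acc = acc + acc
    num = log(gain * acc)
    record(acc)
    log(25)
    if num != 5:
        acc = acc * acc
        acc = acc + 18
    acc = num - 9
    return gain

if num != 5:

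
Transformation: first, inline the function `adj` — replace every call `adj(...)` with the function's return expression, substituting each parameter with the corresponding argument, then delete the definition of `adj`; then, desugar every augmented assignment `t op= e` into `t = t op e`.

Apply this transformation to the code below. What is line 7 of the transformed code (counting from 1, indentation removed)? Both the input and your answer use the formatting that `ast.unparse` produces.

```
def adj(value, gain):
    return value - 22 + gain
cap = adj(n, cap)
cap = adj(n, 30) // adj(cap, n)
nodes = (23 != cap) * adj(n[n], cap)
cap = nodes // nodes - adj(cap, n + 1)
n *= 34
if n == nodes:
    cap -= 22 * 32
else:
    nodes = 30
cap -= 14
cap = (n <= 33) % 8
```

Transformed code:
cap = n - 22 + cap
cap = (n - 22 + 30) // (cap - 22 + n)
nodes = (23 != cap) * (n[n] - 22 + cap)
cap = nodes // nodes - (cap - 22 + (n + 1))
n = n * 34
if n == nodes:
    cap = cap - 22 * 32
else:
    nodes = 30
cap = cap - 14
cap = (n <= 33) % 8

cap = cap - 22 * 32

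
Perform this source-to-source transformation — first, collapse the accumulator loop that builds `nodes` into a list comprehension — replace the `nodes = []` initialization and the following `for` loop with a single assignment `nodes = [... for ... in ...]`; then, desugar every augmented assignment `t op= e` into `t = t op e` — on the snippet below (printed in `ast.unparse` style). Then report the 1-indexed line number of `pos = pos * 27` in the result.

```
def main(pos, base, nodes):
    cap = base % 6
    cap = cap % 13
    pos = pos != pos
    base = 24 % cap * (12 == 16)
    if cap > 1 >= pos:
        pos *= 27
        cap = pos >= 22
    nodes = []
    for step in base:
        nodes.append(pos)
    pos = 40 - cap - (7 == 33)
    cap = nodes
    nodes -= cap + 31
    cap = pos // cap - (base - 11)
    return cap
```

7

Transformed code:
def main(pos, base, nodes):
    cap = base % 6
    cap = cap % 13
    pos = pos != pos
    base = 24 % cap * (12 == 16)
    if cap > 1 >= pos:
        pos = pos * 27
        cap = pos >= 22
    nodes = [pos for step in base]
    pos = 40 - cap - (7 == 33)
    cap = nodes
    nodes = nodes - (cap + 31)
    cap = pos // cap - (base - 11)
    return cap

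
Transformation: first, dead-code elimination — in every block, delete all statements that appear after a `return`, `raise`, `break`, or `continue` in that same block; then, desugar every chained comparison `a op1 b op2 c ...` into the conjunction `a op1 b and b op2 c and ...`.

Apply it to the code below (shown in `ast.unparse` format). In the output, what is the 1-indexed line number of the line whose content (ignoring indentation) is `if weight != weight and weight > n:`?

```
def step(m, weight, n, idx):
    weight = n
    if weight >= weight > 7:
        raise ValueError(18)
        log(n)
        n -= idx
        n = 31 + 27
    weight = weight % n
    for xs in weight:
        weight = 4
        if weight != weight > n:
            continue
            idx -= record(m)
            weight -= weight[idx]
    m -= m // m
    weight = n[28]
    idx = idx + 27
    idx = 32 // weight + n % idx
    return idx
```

8

Transformed code:
def step(m, weight, n, idx):
    weight = n
    if weight >= weight and weight > 7:
        raise ValueError(18)
    weight = weight % n
    for xs in weight:
        weight = 4
        if weight != weight and weight > n:
            continue
    m -= m // m
    weight = n[28]
    idx = idx + 27
    idx = 32 // weight + n % idx
    return idx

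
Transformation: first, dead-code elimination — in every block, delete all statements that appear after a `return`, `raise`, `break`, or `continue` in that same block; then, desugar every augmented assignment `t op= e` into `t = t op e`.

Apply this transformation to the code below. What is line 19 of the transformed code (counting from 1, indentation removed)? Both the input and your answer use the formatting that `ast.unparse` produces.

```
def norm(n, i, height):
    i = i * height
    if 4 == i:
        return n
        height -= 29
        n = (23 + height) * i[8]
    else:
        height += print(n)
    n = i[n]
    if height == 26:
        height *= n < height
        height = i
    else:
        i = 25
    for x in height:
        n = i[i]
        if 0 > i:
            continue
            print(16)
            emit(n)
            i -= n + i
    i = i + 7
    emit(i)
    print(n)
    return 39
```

print(n)

Transformed code:
def norm(n, i, height):
    i = i * height
    if 4 == i:
        return n
    else:
        height = height + print(n)
    n = i[n]
    if height == 26:
        height = height * (n < height)
        height = i
    else:
        i = 25
    for x in height:
        n = i[i]
        if 0 > i:
            continue
    i = i + 7
    emit(i)
    print(n)
    return 39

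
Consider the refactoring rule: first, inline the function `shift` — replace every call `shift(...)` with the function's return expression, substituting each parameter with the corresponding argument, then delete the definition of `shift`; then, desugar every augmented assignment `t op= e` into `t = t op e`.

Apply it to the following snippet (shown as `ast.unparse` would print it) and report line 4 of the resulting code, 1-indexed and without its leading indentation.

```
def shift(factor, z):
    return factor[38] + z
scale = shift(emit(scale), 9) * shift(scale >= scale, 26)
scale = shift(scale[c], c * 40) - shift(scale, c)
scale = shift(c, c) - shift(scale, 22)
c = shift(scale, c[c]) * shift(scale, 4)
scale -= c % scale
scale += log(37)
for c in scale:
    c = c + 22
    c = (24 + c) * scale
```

c = (scale[38] + c[c]) * (scale[38] + 4)

Transformed code:
scale = (emit(scale)[38] + 9) * ((scale >= scale)[38] + 26)
scale = scale[c][38] + c * 40 - (scale[38] + c)
scale = c[38] + c - (scale[38] + 22)
c = (scale[38] + c[c]) * (scale[38] + 4)
scale = scale - c % scale
scale = scale + log(37)
for c in scale:
    c = c + 22
    c = (24 + c) * scale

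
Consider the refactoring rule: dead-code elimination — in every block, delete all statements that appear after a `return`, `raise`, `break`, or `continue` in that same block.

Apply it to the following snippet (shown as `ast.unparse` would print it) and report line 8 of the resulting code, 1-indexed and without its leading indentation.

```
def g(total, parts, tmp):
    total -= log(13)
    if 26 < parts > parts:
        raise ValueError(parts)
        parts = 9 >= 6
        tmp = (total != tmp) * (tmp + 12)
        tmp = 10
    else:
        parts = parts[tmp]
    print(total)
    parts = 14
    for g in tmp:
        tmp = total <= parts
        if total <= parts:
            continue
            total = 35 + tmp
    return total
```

Transformed code:
def g(total, parts, tmp):
    total -= log(13)
    if 26 < parts > parts:
        raise ValueError(parts)
    else:
        parts = parts[tmp]
    print(total)
    parts = 14
    for g in tmp:
        tmp = total <= parts
        if total <= parts:
            continue
    return total

parts = 14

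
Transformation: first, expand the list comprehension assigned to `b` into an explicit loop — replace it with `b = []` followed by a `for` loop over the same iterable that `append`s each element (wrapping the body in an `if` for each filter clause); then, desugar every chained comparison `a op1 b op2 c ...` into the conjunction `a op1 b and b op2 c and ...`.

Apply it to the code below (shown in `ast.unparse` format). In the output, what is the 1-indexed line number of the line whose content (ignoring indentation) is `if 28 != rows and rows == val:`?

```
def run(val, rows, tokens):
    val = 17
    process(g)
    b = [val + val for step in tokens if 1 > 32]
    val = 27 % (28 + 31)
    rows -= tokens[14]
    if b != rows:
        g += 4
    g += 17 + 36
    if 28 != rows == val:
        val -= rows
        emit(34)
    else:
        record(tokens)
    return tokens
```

13

Transformed code:
def run(val, rows, tokens):
    val = 17
    process(g)
    b = []
    for step in tokens:
        if 1 > 32:
            b.append(val + val)
    val = 27 % (28 + 31)
    rows -= tokens[14]
    if b != rows:
        g += 4
    g += 17 + 36
    if 28 != rows and rows == val:
        val -= rows
        emit(34)
    else:
        record(tokens)
    return tokens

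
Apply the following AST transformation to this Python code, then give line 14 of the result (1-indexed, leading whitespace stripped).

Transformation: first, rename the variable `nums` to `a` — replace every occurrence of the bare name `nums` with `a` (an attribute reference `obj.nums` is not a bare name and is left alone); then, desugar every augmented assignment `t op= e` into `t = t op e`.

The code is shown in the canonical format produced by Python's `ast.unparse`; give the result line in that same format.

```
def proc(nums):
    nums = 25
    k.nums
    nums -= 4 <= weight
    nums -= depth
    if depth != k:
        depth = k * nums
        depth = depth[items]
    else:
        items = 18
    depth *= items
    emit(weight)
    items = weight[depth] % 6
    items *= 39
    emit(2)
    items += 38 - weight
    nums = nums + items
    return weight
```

items = items * 39

Transformed code:
def proc(a):
    a = 25
    k.nums
    a = a - (4 <= weight)
    a = a - depth
    if depth != k:
        depth = k * a
        depth = depth[items]
    else:
        items = 18
    depth = depth * items
    emit(weight)
    items = weight[depth] % 6
    items = items * 39
    emit(2)
    items = items + (38 - weight)
    a = a + items
    return weight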